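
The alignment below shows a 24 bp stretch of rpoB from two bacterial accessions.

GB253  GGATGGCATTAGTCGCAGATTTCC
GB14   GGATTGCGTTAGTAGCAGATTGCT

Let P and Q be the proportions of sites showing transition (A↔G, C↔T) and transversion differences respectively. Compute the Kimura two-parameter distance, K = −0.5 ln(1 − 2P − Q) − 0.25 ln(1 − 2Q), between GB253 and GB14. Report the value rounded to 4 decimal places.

0.2443

Differing sites — 5:G/T (Tv); 8:A/G (Ti); 14:C/A (Tv); 22:T/G (Tv); 24:C/T (Ti).
Of the 5 differences, 2 transitions and 3 transversions over 24 sites: P = 2/24 = 0.083333, Q = 3/24 = 0.125000.
d = −0.5·ln(0.708334) − 0.25·ln(0.750000) = −0.5·(-0.344840) − 0.25·(-0.287682) = 0.2443.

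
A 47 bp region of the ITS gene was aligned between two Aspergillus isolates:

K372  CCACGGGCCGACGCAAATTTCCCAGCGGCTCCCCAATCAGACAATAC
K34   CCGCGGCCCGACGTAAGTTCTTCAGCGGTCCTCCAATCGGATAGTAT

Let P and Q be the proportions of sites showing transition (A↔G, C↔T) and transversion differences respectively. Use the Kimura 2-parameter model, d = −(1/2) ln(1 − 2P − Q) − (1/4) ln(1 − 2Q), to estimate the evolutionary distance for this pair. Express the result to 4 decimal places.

0.4381

Mismatches occur at site 3 (A/G, transition), site 7 (G/C, transversion), site 14 (C/T, transition), site 17 (A/G, transition), site 20 (T/C, transition), site 21 (C/T, transition), site 22 (C/T, transition), site 29 (C/T, transition), site 30 (T/C, transition), site 32 (C/T, transition), site 39 (A/G, transition), site 42 (C/T, transition), site 44 (A/G, transition), site 47 (C/T, transition).
Of the 14 differences, 13 transitions and 1 transversion over 47 sites: P = 13/47 = 0.276596, Q = 1/47 = 0.021277.
d = −0.5·ln(0.425531) − 0.25·ln(0.957446) = −0.5·(-0.854417) − 0.25·(-0.043486) = 0.4381.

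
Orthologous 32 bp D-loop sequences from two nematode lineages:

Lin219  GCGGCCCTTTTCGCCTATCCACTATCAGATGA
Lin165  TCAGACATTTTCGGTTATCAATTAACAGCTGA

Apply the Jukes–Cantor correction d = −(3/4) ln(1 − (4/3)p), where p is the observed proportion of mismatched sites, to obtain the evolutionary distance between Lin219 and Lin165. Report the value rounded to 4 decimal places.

Mismatches occur at site 1 (G↔T), site 3 (G↔A), site 5 (C↔A), site 7 (C↔A), site 14 (C↔G), site 15 (C↔T), site 20 (C↔A), site 22 (C↔T), site 25 (T↔A), site 29 (A↔C).
p = 10/32 = 0.312500.
d = −0.75 · ln(1 − (4/3)·0.312500) = −0.75 · ln(0.583333) = −0.75 · (-0.538997) = 0.4042.

0.4042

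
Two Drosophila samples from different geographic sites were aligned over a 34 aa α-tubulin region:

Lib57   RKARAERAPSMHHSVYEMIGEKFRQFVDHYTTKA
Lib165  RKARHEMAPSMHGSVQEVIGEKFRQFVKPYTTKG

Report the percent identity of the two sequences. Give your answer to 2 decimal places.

76.47%

The sequences differ at positions 5 (A/H), 7 (R/M), 13 (H/G), 16 (Y/Q), 18 (M/V), 28 (D/K), 29 (H/P), 34 (A/G).
26 of the 34 sites match, so the percent identity is 26/34 × 100 = 76.47%.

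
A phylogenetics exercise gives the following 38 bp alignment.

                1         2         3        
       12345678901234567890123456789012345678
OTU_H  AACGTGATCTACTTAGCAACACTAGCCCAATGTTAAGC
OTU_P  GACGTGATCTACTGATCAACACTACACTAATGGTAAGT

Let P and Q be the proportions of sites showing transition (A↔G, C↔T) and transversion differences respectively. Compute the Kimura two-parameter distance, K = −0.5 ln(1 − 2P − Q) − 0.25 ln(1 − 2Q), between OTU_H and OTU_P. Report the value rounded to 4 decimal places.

Mismatches occur at site 1 (A↔G, transition), site 14 (T↔G, transversion), site 16 (G↔T, transversion), site 25 (G↔C, transversion), site 26 (C↔A, transversion), site 28 (C↔T, transition), site 33 (T↔G, transversion), site 38 (C↔T, transition).
Of the 8 differences, 3 transitions and 5 transversions over 38 sites: P = 3/38 = 0.078947, Q = 5/38 = 0.131579.
d = −0.5·ln(0.710527) − 0.25·ln(0.736842) = −0.5·(-0.341748) − 0.25·(-0.305382) = 0.2472.

0.2472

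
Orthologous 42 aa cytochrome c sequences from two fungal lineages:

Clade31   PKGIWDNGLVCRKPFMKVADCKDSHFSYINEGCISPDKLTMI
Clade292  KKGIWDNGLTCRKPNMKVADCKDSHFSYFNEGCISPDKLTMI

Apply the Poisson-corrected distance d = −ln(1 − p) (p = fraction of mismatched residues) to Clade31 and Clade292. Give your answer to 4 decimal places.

0.1001

Mismatches occur at site 1 (P/K), site 10 (V/T), site 15 (F/N), site 29 (I/F).
p = 4/42 = 0.095238.
d = −ln(1 − 0.095238) = −ln(0.904762) = 0.1001.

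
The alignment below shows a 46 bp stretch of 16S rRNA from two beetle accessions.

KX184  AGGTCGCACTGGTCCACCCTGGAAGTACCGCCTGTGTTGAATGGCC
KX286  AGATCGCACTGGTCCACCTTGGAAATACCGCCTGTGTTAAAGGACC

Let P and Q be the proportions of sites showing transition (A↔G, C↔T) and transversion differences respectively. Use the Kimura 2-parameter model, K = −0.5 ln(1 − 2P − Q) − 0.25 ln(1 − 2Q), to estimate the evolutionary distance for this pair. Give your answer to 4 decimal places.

Mismatches occur at site 3 (G↔A, transition), site 19 (C↔T, transition), site 25 (G↔A, transition), site 39 (G↔A, transition), site 42 (T↔G, transversion), site 44 (G↔A, transition).
Of the 6 differences, 5 transitions and 1 transversion over 46 sites: P = 5/46 = 0.108696, Q = 1/46 = 0.021739.
d = −0.5·ln(0.760869) − 0.25·ln(0.956522) = −0.5·(-0.273294) − 0.25·(-0.044451) = 0.1478.

0.1478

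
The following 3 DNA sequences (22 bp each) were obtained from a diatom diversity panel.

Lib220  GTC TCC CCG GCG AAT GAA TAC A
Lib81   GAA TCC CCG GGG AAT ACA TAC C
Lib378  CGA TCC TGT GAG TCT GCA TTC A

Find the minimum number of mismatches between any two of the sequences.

6

Pairwise Hamming distances:
  Lib220 vs Lib81: 6
  Lib220 vs Lib378: 11
  Lib81 vs Lib378: 11
The smallest is 6, between Lib220 and Lib81.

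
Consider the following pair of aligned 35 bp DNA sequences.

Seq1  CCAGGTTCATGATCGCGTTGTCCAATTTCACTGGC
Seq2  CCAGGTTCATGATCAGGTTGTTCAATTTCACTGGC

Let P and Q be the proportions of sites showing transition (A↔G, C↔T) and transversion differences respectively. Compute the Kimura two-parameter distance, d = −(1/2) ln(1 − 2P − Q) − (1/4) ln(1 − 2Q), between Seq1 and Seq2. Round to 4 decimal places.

The sequences differ at positions 15 (G/A, transition), 16 (C/G, transversion), 22 (C/T, transition).
Of the 3 differences, 2 transitions and 1 transversion over 35 sites: P = 2/35 = 0.057143, Q = 1/35 = 0.028571.
d = −0.5·ln(0.857143) − 0.25·ln(0.942858) = −0.5·(-0.154151) − 0.25·(-0.058840) = 0.0918.

0.0918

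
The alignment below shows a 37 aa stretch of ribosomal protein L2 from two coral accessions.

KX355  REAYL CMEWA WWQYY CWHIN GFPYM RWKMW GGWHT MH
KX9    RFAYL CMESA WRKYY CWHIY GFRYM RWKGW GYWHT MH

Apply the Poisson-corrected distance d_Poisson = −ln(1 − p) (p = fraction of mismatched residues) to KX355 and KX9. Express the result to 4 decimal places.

Differing sites — 2:E/F; 9:W/S; 12:W/R; 13:Q/K; 20:N/Y; 23:P/R; 29:M/G; 32:G/Y.
p = 8/37 = 0.216216.
d = −ln(1 − 0.216216) = −ln(0.783784) = 0.2436.

0.2436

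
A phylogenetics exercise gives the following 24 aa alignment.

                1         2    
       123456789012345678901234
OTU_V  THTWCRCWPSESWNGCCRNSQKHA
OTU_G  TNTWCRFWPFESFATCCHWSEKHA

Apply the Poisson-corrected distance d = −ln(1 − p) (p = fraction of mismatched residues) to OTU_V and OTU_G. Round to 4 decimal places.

Differing sites — 2:H/N; 7:C/F; 10:S/F; 13:W/F; 14:N/A; 15:G/T; 18:R/H; 19:N/W; 21:Q/E.
p = 9/24 = 0.375000.
d = −ln(1 − 0.375000) = −ln(0.625000) = 0.4700.

0.4700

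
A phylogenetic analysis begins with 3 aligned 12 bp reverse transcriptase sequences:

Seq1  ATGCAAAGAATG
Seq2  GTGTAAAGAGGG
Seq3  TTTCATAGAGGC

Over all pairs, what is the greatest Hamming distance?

6

Pairwise Hamming distances:
  Seq1 vs Seq2: 4
  Seq1 vs Seq3: 6
  Seq2 vs Seq3: 5
The largest is 6, between Seq1 and Seq3.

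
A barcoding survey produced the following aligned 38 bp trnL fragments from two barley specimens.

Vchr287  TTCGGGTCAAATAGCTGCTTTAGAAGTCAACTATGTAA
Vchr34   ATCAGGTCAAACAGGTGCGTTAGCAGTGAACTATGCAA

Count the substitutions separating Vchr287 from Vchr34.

The sequences differ at positions 1 (T/A), 4 (G/A), 12 (T/C), 15 (C/G), 19 (T/G), 24 (A/C), 28 (C/G), 36 (T/C).
That gives 8 mismatches out of 38 aligned sites, so the Hamming distance is 8.

8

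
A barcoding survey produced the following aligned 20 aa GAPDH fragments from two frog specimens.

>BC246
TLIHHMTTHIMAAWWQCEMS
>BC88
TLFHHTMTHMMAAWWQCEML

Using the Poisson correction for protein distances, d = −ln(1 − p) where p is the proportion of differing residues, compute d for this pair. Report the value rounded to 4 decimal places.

Mismatches occur at site 3 (I↔F), site 6 (M↔T), site 7 (T↔M), site 10 (I↔M), site 20 (S↔L).
p = 5/20 = 0.250000.
d = −ln(1 − 0.250000) = −ln(0.750000) = 0.2877.

0.2877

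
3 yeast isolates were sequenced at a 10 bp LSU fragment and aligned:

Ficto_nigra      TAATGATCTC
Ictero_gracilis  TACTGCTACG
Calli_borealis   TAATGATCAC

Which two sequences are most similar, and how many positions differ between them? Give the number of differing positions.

1

Pairwise Hamming distances:
  Ficto_nigra vs Ictero_gracilis: 5
  Ficto_nigra vs Calli_borealis: 1
  Ictero_gracilis vs Calli_borealis: 5
The smallest is 1, between Ficto_nigra and Calli_borealis.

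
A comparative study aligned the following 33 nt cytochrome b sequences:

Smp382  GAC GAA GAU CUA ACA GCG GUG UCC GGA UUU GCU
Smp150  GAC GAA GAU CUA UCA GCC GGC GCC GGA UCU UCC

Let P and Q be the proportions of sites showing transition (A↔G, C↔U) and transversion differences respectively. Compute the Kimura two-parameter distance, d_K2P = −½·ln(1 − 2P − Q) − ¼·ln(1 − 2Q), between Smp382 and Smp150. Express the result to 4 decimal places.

0.2935

Differing sites — 13:A/U (Tv); 18:G/C (Tv); 20:U/G (Tv); 21:G/C (Tv); 22:U/G (Tv); 29:U/C (Ti); 31:G/U (Tv); 33:U/C (Ti).
Of the 8 differences, 2 transitions and 6 transversions over 33 sites: P = 2/33 = 0.060606, Q = 6/33 = 0.181818.
d = −0.5·ln(0.696970) − 0.25·ln(0.636364) = −0.5·(-0.361013) − 0.25·(-0.451985) = 0.2935.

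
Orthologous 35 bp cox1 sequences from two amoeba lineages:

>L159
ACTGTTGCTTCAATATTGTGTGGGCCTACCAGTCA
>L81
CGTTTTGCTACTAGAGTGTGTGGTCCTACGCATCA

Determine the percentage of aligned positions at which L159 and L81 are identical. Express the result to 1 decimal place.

Mismatches occur at site 1 (A↔C), site 2 (C↔G), site 4 (G↔T), site 10 (T↔A), site 12 (A↔T), site 14 (T↔G), site 16 (T↔G), site 24 (G↔T), site 30 (C↔G), site 31 (A↔C), site 32 (G↔A).
24 of the 35 sites match, so the percent identity is 24/35 × 100 = 68.6%.

68.6%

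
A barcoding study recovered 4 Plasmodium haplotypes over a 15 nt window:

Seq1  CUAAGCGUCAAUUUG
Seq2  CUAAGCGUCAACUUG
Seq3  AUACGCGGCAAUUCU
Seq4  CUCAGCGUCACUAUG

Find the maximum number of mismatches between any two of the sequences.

8

Pairwise Hamming distances:
  Seq1 vs Seq2: 1
  Seq1 vs Seq3: 5
  Seq1 vs Seq4: 3
  Seq2 vs Seq3: 6
  Seq2 vs Seq4: 4
  Seq3 vs Seq4: 8
The largest is 8, between Seq3 and Seq4.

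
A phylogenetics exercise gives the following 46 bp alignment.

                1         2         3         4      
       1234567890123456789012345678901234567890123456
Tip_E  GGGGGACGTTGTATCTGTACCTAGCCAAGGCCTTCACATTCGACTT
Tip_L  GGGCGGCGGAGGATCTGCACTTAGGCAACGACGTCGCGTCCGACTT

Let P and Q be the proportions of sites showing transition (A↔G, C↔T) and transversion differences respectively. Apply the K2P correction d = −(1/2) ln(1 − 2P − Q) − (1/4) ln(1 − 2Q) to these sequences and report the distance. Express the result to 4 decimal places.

The sequences differ at positions 4 (G/C, transversion), 6 (A/G, transition), 9 (T/G, transversion), 10 (T/A, transversion), 12 (T/G, transversion), 18 (T/C, transition), 21 (C/T, transition), 25 (C/G, transversion), 29 (G/C, transversion), 31 (C/A, transversion), 33 (T/G, transversion), 36 (A/G, transition), 38 (A/G, transition), 40 (T/C, transition).
Of the 14 differences, 6 transitions and 8 transversions over 46 sites: P = 6/46 = 0.130435, Q = 8/46 = 0.173913.
d = −0.5·ln(0.565217) − 0.25·ln(0.652174) = −0.5·(-0.570546) − 0.25·(-0.427444) = 0.3921.

0.3921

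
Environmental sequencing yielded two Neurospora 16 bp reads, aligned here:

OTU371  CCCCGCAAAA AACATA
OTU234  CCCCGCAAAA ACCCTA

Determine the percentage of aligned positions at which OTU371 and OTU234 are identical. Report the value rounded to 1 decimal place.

87.5%

The sequences differ at positions 12 (A/C), 14 (A/C).
14 of the 16 sites match, so the percent identity is 14/16 × 100 = 87.5%.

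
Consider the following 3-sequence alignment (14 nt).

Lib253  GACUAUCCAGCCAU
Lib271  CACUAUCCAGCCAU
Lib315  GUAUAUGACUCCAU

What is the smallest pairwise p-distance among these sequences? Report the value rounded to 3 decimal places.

0.071

Pairwise Hamming distances:
  Lib253 vs Lib271: 1
  Lib253 vs Lib315: 6
  Lib271 vs Lib315: 7
The smallest is 1 mismatch, between Lib253 and Lib271; p = 1/14 = 0.071.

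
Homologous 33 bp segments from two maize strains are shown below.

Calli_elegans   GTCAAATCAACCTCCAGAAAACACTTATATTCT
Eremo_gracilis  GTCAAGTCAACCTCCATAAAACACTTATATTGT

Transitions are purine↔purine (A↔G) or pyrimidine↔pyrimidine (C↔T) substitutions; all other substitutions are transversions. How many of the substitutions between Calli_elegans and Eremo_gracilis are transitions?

1

Mismatches occur at site 6 (A→G, transition), site 17 (G→T, transversion), site 32 (C→G, transversion).
Of the 3 differences, 1 transition and 2 transversions, so the answer is 1.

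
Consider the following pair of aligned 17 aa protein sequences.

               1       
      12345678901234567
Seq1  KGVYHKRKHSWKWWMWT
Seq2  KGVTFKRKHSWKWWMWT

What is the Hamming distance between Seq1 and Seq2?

2

Differing sites — 4:Y/T; 5:H/F.
That gives 2 mismatches out of 17 aligned sites, so the Hamming distance is 2.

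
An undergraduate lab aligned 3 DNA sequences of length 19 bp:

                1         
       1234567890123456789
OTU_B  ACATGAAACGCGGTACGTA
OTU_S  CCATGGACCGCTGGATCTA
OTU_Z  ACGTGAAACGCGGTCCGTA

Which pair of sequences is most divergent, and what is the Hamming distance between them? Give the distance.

9

Pairwise Hamming distances:
  OTU_B vs OTU_S: 7
  OTU_B vs OTU_Z: 2
  OTU_S vs OTU_Z: 9
The largest is 9, between OTU_S and OTU_Z.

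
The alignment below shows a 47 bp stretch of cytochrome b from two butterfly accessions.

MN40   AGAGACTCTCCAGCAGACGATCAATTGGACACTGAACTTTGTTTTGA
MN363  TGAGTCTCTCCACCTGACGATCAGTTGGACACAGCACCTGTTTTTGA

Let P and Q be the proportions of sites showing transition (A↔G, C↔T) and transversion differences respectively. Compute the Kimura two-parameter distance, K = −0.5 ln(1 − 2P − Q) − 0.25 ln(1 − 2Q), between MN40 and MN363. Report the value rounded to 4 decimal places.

Mismatches occur at site 1 (A→T, transversion), site 5 (A→T, transversion), site 13 (G→C, transversion), site 15 (A→T, transversion), site 24 (A→G, transition), site 33 (T→A, transversion), site 35 (A→C, transversion), site 38 (T→C, transition), site 40 (T→G, transversion), site 41 (G→T, transversion).
Of the 10 differences, 2 transitions and 8 transversions over 47 sites: P = 2/47 = 0.042553, Q = 8/47 = 0.170213.
d = −0.5·ln(0.744681) − 0.25·ln(0.659574) = −0.5·(-0.294799) − 0.25·(-0.416161) = 0.2514.

0.2514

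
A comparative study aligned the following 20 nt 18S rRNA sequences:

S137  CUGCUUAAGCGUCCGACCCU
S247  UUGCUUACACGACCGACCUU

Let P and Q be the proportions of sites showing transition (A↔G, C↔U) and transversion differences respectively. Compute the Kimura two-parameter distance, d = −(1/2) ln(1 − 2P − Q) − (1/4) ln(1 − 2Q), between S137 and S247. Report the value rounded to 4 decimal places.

0.3112

Mismatches occur at site 1 (C/U, transition), site 8 (A/C, transversion), site 9 (G/A, transition), site 12 (U/A, transversion), site 19 (C/U, transition).
Of the 5 differences, 3 transitions and 2 transversions over 20 sites: P = 3/20 = 0.150000, Q = 2/20 = 0.100000.
d = −0.5·ln(0.600000) − 0.25·ln(0.800000) = −0.5·(-0.510826) − 0.25·(-0.223144) = 0.3112.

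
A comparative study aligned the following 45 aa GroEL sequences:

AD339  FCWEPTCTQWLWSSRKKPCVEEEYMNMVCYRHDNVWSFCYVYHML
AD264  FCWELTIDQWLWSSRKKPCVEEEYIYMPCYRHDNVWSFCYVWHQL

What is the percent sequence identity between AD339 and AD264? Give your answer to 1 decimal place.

82.2%

Differing sites — 5:P/L; 7:C/I; 8:T/D; 25:M/I; 26:N/Y; 28:V/P; 42:Y/W; 44:M/Q.
37 of the 45 sites match, so the percent identity is 37/45 × 100 = 82.2%.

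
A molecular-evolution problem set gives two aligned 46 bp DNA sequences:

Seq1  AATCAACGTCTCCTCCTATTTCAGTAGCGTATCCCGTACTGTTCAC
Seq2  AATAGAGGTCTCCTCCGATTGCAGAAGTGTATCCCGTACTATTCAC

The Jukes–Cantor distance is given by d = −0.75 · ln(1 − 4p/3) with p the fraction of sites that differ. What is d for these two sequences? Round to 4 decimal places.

Mismatches occur at site 4 (C↔A), site 5 (A↔G), site 7 (C↔G), site 17 (T↔G), site 21 (T↔G), site 25 (T↔A), site 28 (C↔T), site 41 (G↔A).
p = 8/46 = 0.173913.
d = −0.75 · ln(1 − (4/3)·0.173913) = −0.75 · ln(0.768116) = −0.75 · (-0.263815) = 0.1979.

0.1979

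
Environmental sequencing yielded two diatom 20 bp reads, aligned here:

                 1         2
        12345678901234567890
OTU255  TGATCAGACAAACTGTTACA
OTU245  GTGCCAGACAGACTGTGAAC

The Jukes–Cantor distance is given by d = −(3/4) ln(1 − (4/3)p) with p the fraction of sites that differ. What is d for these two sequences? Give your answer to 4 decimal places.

0.5716

The sequences differ at positions 1 (T/G), 2 (G/T), 3 (A/G), 4 (T/C), 11 (A/G), 17 (T/G), 19 (C/A), 20 (A/C).
p = 8/20 = 0.400000.
d = −0.75 · ln(1 − (4/3)·0.400000) = −0.75 · ln(0.466667) = −0.75 · (-0.762139) = 0.5716.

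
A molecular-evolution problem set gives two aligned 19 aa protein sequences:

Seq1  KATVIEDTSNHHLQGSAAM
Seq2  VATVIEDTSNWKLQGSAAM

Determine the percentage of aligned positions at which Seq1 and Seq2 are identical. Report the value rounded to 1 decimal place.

84.2%

Mismatches occur at site 1 (K→V), site 11 (H→W), site 12 (H→K).
16 of the 19 sites match, so the percent identity is 16/19 × 100 = 84.2%.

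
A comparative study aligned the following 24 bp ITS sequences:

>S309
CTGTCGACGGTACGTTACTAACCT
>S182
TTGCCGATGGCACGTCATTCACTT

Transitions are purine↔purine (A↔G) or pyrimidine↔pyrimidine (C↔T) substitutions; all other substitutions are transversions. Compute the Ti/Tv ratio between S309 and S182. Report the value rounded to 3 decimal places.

Differing sites — 1:C/T (Ti); 4:T/C (Ti); 8:C/T (Ti); 11:T/C (Ti); 16:T/C (Ti); 18:C/T (Ti); 20:A/C (Tv); 23:C/T (Ti).
Of the 8 differences, 7 transitions and 1 transversion, so Ti/Tv = 7/1 = 7.000.

7.000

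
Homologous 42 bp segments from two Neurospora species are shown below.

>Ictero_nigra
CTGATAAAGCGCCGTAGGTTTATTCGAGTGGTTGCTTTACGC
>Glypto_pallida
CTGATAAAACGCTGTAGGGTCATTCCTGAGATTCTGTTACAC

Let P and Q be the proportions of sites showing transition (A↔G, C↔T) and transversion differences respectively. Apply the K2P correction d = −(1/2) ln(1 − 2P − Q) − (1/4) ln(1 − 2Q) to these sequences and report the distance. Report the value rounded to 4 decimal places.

0.3639

Differing sites — 9:G/A (Ti); 13:C/T (Ti); 19:T/G (Tv); 21:T/C (Ti); 26:G/C (Tv); 27:A/T (Tv); 29:T/A (Tv); 31:G/A (Ti); 34:G/C (Tv); 35:C/T (Ti); 36:T/G (Tv); 41:G/A (Ti).
Of the 12 differences, 6 transitions and 6 transversions over 42 sites: P = 6/42 = 0.142857, Q = 6/42 = 0.142857.
d = −0.5·ln(0.571429) − 0.25·ln(0.714286) = −0.5·(-0.559615) − 0.25·(-0.336472) = 0.3639.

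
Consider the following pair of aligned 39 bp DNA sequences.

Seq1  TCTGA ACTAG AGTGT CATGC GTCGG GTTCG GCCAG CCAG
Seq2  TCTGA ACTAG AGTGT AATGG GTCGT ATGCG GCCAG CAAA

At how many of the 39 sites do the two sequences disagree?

Mismatches occur at site 16 (C/A), site 20 (C/G), site 25 (G/T), site 26 (G/A), site 28 (T/G), site 37 (C/A), site 39 (G/A).
That gives 7 mismatches out of 39 aligned sites, so the Hamming distance is 7.

7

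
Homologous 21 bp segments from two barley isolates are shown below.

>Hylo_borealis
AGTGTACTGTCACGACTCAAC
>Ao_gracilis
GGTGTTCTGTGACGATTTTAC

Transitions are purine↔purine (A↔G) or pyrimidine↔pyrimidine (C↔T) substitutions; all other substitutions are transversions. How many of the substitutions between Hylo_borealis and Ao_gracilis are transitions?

Mismatches occur at site 1 (A↔G, transition), site 6 (A↔T, transversion), site 11 (C↔G, transversion), site 16 (C↔T, transition), site 18 (C↔T, transition), site 19 (A↔T, transversion).
Of the 6 differences, 3 transitions and 3 transversions, so the answer is 3.

3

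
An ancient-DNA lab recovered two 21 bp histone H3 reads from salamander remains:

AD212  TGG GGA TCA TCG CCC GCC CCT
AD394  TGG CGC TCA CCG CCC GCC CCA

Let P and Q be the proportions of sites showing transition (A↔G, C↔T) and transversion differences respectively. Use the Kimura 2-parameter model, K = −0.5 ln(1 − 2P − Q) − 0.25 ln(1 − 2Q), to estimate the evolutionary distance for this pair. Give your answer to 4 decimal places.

0.2201

The sequences differ at positions 4 (G/C, transversion), 6 (A/C, transversion), 10 (T/C, transition), 21 (T/A, transversion).
Of the 4 differences, 1 transition and 3 transversions over 21 sites: P = 1/21 = 0.047619, Q = 3/21 = 0.142857.
d = −0.5·ln(0.761905) − 0.25·ln(0.714286) = −0.5·(-0.271933) − 0.25·(-0.336472) = 0.2201.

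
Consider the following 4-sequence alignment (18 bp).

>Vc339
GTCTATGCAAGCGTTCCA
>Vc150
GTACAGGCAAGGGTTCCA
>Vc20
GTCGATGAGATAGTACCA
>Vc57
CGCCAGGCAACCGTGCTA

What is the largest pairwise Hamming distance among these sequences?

Pairwise Hamming distances:
  Vc339 vs Vc150: 4
  Vc339 vs Vc20: 6
  Vc339 vs Vc57: 7
  Vc150 vs Vc20: 8
  Vc150 vs Vc57: 7
  Vc20 vs Vc57: 10
The largest is 10, between Vc20 and Vc57.

10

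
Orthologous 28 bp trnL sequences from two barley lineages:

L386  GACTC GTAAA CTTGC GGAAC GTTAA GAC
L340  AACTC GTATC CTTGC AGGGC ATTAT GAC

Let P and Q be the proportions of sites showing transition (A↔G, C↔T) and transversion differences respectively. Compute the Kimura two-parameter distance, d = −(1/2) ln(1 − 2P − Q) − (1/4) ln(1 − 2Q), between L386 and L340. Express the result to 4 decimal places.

Mismatches occur at site 1 (G→A, transition), site 9 (A→T, transversion), site 10 (A→C, transversion), site 16 (G→A, transition), site 18 (A→G, transition), site 19 (A→G, transition), site 21 (G→A, transition), site 25 (A→T, transversion).
Of the 8 differences, 5 transitions and 3 transversions over 28 sites: P = 5/28 = 0.178571, Q = 3/28 = 0.107143.
d = −0.5·ln(0.535715) − 0.25·ln(0.785714) = −0.5·(-0.624153) − 0.25·(-0.241162) = 0.3724.

0.3724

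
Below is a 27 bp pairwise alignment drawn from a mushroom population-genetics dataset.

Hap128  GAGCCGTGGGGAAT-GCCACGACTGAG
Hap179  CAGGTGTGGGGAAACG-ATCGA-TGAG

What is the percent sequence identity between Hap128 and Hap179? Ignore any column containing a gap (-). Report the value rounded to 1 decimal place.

75.0%

Excluding the 3 gap columns leaves 24 comparable sites.
Differing sites — 1:G/C; 4:C/G; 5:C/T; 14:T/A; 18:C/A; 19:A/T.
18 of the 24 comparable sites match, so the percent identity is 18/24 × 100 = 75.0%.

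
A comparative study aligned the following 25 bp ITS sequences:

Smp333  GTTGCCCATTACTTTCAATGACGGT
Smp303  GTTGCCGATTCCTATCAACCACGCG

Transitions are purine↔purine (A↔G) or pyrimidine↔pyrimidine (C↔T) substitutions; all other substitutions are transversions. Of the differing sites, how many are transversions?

6

Differing sites — 7:C/G (Tv); 11:A/C (Tv); 14:T/A (Tv); 19:T/C (Ti); 20:G/C (Tv); 24:G/C (Tv); 25:T/G (Tv).
Of the 7 differences, 1 transition and 6 transversions, so the answer is 6.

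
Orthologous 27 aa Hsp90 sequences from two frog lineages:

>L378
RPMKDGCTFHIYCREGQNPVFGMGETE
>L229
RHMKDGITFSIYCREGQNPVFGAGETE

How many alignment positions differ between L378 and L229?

4

Differing sites — 2:P/H; 7:C/I; 10:H/S; 23:M/A.
That gives 4 mismatches out of 27 aligned sites, so the Hamming distance is 4.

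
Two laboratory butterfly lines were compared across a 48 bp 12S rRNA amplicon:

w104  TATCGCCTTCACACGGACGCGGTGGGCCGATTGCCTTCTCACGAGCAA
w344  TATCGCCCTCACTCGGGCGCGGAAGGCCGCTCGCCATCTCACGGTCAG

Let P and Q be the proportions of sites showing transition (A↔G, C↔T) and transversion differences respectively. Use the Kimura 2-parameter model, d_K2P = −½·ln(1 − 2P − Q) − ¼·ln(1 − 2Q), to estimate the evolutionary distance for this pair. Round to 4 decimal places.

0.2770

Mismatches occur at site 8 (T↔C, transition), site 13 (A↔T, transversion), site 17 (A↔G, transition), site 23 (T↔A, transversion), site 24 (G↔A, transition), site 30 (A↔C, transversion), site 32 (T↔C, transition), site 36 (T↔A, transversion), site 44 (A↔G, transition), site 45 (G↔T, transversion), site 48 (A↔G, transition).
Of the 11 differences, 6 transitions and 5 transversions over 48 sites: P = 6/48 = 0.125000, Q = 5/48 = 0.104167.
d = −0.5·ln(0.645833) − 0.25·ln(0.791666) = −0.5·(-0.437214) − 0.25·(-0.233616) = 0.2770.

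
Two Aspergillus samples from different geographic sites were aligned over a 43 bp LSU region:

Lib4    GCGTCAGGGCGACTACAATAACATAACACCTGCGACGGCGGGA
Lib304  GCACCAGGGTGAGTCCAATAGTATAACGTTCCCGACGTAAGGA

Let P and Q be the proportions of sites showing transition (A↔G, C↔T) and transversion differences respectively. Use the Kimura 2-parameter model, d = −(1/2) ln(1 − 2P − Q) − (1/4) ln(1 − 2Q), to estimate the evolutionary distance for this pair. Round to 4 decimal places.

Mismatches occur at site 3 (G↔A, transition), site 4 (T↔C, transition), site 10 (C↔T, transition), site 13 (C↔G, transversion), site 15 (A↔C, transversion), site 21 (A↔G, transition), site 22 (C↔T, transition), site 28 (A↔G, transition), site 29 (C↔T, transition), site 30 (C↔T, transition), site 31 (T↔C, transition), site 32 (G↔C, transversion), site 38 (G↔T, transversion), site 39 (C↔A, transversion), site 40 (G↔A, transition).
Of the 15 differences, 10 transitions and 5 transversions over 43 sites: P = 10/43 = 0.232558, Q = 5/43 = 0.116279.
d = −0.5·ln(0.418605) − 0.25·ln(0.767442) = −0.5·(-0.870828) − 0.25·(-0.264692) = 0.5016.

0.5016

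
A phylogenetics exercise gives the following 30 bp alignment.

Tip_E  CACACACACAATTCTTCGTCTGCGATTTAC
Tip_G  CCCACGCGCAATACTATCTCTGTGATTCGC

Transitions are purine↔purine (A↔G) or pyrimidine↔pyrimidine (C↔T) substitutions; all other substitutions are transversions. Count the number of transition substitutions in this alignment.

The sequences differ at positions 2 (A/C, transversion), 6 (A/G, transition), 8 (A/G, transition), 13 (T/A, transversion), 16 (T/A, transversion), 17 (C/T, transition), 18 (G/C, transversion), 23 (C/T, transition), 28 (T/C, transition), 29 (A/G, transition).
Of the 10 differences, 6 transitions and 4 transversions, so the answer is 6.

6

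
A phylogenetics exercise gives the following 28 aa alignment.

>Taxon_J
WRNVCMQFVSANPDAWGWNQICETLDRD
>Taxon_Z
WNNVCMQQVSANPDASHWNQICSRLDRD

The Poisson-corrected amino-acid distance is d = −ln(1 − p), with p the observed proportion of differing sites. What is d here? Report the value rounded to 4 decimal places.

Differing sites — 2:R/N; 8:F/Q; 16:W/S; 17:G/H; 23:E/S; 24:T/R.
p = 6/28 = 0.214286.
d = −ln(1 − 0.214286) = −ln(0.785714) = 0.2412.

0.2412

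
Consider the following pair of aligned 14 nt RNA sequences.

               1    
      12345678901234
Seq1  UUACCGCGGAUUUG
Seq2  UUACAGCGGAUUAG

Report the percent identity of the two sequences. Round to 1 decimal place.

85.7%

Differing sites — 5:C/A; 13:U/A.
12 of the 14 sites match, so the percent identity is 12/14 × 100 = 85.7%.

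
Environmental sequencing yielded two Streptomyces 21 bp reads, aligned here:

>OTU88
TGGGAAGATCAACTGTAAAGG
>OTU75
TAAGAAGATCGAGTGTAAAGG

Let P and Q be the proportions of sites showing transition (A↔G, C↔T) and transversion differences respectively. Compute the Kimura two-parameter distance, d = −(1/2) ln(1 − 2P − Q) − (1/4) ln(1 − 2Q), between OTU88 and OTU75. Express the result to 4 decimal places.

Mismatches occur at site 2 (G/A, transition), site 3 (G/A, transition), site 11 (A/G, transition), site 13 (C/G, transversion).
Of the 4 differences, 3 transitions and 1 transversion over 21 sites: P = 3/21 = 0.142857, Q = 1/21 = 0.047619.
d = −0.5·ln(0.666667) − 0.25·ln(0.904762) = −0.5·(-0.405465) − 0.25·(-0.100083) = 0.2278.

0.2278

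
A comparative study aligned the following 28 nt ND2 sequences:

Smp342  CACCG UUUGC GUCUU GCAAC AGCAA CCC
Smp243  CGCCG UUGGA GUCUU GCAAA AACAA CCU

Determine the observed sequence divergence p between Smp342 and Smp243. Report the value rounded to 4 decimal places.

0.2143

The sequences differ at positions 2 (A/G), 8 (U/G), 10 (C/A), 20 (C/A), 22 (G/A), 28 (C/U).
There are 6 differences over 28 sites, so p = 6/28 = 0.2143.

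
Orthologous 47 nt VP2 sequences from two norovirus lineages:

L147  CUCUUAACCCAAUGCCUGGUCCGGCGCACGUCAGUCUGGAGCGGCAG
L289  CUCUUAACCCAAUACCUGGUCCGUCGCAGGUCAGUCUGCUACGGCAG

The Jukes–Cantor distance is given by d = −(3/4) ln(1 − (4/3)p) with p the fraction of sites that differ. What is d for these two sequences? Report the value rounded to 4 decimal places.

The sequences differ at positions 14 (G/A), 24 (G/U), 29 (C/G), 39 (G/C), 40 (A/U), 41 (G/A).
p = 6/47 = 0.127660.
d = −0.75 · ln(1 − (4/3)·0.127660) = −0.75 · ln(0.829787) = −0.75 · (-0.186586) = 0.1399.

0.1399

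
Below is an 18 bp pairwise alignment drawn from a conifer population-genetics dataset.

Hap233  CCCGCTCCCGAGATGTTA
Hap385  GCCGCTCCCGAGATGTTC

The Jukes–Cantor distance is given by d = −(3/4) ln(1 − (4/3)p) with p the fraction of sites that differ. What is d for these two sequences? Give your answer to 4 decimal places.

0.1203

The sequences differ at positions 1 (C/G), 18 (A/C).
p = 2/18 = 0.111111.
d = −0.75 · ln(1 − (4/3)·0.111111) = −0.75 · ln(0.851852) = −0.75 · (-0.160342) = 0.1203.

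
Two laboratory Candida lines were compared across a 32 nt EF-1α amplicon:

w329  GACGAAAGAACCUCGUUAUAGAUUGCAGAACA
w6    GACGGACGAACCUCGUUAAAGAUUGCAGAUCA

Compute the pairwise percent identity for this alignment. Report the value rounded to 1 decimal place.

87.5%

Differing sites — 5:A/G; 7:A/C; 19:U/A; 30:A/U.
28 of the 32 sites match, so the percent identity is 28/32 × 100 = 87.5%.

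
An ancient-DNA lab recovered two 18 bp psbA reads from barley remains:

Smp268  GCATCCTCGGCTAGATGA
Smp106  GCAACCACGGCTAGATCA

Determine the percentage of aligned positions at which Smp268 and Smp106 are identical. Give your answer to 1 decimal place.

83.3%

The sequences differ at positions 4 (T/A), 7 (T/A), 17 (G/C).
15 of the 18 sites match, so the percent identity is 15/18 × 100 = 83.3%.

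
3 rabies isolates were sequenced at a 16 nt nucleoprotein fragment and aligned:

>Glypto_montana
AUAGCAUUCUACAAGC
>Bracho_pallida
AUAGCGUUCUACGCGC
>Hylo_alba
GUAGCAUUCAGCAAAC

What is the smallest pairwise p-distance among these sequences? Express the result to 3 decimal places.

Pairwise Hamming distances:
  Glypto_montana vs Bracho_pallida: 3
  Glypto_montana vs Hylo_alba: 4
  Bracho_pallida vs Hylo_alba: 7
The smallest is 3 mismatches, between Glypto_montana and Bracho_pallida; p = 3/16 = 0.188.

0.188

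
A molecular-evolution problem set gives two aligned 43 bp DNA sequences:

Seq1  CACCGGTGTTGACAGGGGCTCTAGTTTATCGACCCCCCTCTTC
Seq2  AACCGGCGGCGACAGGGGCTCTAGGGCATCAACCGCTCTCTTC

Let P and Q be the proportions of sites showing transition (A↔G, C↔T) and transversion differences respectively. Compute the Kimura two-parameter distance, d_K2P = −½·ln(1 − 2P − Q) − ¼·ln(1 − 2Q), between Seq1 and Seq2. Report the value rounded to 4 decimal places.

0.2807

The sequences differ at positions 1 (C/A, transversion), 7 (T/C, transition), 9 (T/G, transversion), 10 (T/C, transition), 25 (T/G, transversion), 26 (T/G, transversion), 27 (T/C, transition), 31 (G/A, transition), 35 (C/G, transversion), 37 (C/T, transition).
Of the 10 differences, 5 transitions and 5 transversions over 43 sites: P = 5/43 = 0.116279, Q = 5/43 = 0.116279.
d = −0.5·ln(0.651163) − 0.25·ln(0.767442) = −0.5·(-0.428995) − 0.25·(-0.264692) = 0.2807.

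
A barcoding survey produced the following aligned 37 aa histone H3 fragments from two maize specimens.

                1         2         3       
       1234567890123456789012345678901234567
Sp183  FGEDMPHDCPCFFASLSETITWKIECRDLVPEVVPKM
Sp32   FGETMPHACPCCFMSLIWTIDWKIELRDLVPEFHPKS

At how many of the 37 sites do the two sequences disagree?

Differing sites — 4:D/T; 8:D/A; 12:F/C; 14:A/M; 17:S/I; 18:E/W; 21:T/D; 26:C/L; 33:V/F; 34:V/H; 37:M/S.
That gives 11 mismatches out of 37 aligned sites, so the Hamming distance is 11.

11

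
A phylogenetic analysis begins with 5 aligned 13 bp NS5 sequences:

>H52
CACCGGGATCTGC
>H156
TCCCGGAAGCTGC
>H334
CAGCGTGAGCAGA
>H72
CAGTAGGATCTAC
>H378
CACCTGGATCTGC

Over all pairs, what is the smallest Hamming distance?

Pairwise Hamming distances:
  H52 vs H156: 4
  H52 vs H334: 5
  H52 vs H72: 4
  H52 vs H378: 1
  H156 vs H334: 7
  H156 vs H72: 8
  H156 vs H378: 5
  H334 vs H72: 7
  H334 vs H378: 6
  H72 vs H378: 4
The smallest is 1, between H52 and H378.

1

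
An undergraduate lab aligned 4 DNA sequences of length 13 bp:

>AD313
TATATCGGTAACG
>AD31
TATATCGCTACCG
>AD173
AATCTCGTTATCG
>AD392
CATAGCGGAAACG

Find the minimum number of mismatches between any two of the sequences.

Pairwise Hamming distances:
  AD313 vs AD31: 2
  AD313 vs AD173: 4
  AD313 vs AD392: 3
  AD31 vs AD173: 4
  AD31 vs AD392: 5
  AD173 vs AD392: 6
The smallest is 2, between AD313 and AD31.

2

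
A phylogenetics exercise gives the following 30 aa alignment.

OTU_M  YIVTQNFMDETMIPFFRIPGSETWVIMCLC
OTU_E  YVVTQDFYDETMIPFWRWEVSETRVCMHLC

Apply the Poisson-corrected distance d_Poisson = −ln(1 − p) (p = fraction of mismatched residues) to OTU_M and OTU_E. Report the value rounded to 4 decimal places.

The sequences differ at positions 2 (I/V), 6 (N/D), 8 (M/Y), 16 (F/W), 18 (I/W), 19 (P/E), 20 (G/V), 24 (W/R), 26 (I/C), 28 (C/H).
p = 10/30 = 0.333333.
d = −ln(1 − 0.333333) = −ln(0.666667) = 0.4055.

0.4055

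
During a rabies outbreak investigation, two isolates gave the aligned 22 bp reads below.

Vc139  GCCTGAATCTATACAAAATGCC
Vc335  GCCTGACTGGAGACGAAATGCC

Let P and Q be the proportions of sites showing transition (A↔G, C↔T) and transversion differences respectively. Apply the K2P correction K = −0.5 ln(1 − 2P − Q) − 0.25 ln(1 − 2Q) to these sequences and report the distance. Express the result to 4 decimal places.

0.2722

The sequences differ at positions 7 (A/C, transversion), 9 (C/G, transversion), 10 (T/G, transversion), 12 (T/G, transversion), 15 (A/G, transition).
Of the 5 differences, 1 transition and 4 transversions over 22 sites: P = 1/22 = 0.045455, Q = 4/22 = 0.181818.
d = −0.5·ln(0.727272) − 0.25·ln(0.636364) = −0.5·(-0.318455) − 0.25·(-0.451985) = 0.2722.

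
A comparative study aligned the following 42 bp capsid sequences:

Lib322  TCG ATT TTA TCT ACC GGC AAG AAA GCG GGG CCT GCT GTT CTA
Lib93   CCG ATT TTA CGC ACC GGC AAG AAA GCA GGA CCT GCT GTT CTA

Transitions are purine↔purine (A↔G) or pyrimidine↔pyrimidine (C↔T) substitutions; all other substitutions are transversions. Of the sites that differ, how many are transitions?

5

Mismatches occur at site 1 (T↔C, transition), site 10 (T↔C, transition), site 11 (C↔G, transversion), site 12 (T↔C, transition), site 27 (G↔A, transition), site 30 (G↔A, transition).
Of the 6 differences, 5 transitions and 1 transversion, so the answer is 5.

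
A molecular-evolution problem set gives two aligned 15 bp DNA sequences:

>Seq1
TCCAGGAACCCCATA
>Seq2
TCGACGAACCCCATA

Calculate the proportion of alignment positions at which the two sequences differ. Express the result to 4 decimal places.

Differing sites — 3:C/G; 5:G/C.
There are 2 differences over 15 sites, so p = 2/15 = 0.1333.

0.1333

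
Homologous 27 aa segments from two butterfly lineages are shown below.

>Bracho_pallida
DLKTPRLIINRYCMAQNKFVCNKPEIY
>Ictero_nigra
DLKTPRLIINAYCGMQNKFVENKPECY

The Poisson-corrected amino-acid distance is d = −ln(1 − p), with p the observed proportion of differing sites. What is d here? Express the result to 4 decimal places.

0.2048

Differing sites — 11:R/A; 14:M/G; 15:A/M; 21:C/E; 26:I/C.
p = 5/27 = 0.185185.
d = −ln(1 − 0.185185) = −ln(0.814815) = 0.2048.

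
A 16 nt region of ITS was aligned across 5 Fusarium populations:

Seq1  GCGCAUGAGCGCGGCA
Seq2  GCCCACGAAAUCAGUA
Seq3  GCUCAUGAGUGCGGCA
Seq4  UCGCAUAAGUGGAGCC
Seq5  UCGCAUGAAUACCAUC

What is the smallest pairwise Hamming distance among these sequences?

2

Pairwise Hamming distances:
  Seq1 vs Seq2: 7
  Seq1 vs Seq3: 2
  Seq1 vs Seq4: 6
  Seq1 vs Seq5: 8
  Seq2 vs Seq3: 7
  Seq2 vs Seq4: 10
  Seq2 vs Seq5: 8
  Seq3 vs Seq4: 6
  Seq3 vs Seq5: 8
  Seq4 vs Seq5: 7
The smallest is 2, between Seq1 and Seq3.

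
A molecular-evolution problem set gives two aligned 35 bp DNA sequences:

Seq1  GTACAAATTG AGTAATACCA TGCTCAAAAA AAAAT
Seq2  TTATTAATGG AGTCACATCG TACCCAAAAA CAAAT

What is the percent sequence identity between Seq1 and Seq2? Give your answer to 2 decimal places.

68.57%

Differing sites — 1:G/T; 4:C/T; 5:A/T; 9:T/G; 14:A/C; 16:T/C; 18:C/T; 20:A/G; 22:G/A; 24:T/C; 31:A/C.
24 of the 35 sites match, so the percent identity is 24/35 × 100 = 68.57%.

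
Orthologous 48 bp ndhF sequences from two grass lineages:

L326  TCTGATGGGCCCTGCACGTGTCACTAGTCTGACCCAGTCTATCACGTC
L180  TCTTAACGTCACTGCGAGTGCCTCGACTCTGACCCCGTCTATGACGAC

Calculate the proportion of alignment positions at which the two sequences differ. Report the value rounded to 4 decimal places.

Mismatches occur at site 4 (G↔T), site 6 (T↔A), site 7 (G↔C), site 9 (G↔T), site 11 (C↔A), site 16 (A↔G), site 17 (C↔A), site 21 (T↔C), site 23 (A↔T), site 25 (T↔G), site 27 (G↔C), site 36 (A↔C), site 43 (C↔G), site 47 (T↔A).
There are 14 differences over 48 sites, so p = 14/48 = 0.2917.

0.2917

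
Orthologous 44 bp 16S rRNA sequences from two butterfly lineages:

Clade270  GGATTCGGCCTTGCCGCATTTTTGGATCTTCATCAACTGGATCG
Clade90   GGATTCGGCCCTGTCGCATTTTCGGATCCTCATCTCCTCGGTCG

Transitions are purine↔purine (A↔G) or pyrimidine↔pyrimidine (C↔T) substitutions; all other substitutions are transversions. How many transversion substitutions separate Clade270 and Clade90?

3

The sequences differ at positions 11 (T/C, transition), 14 (C/T, transition), 23 (T/C, transition), 29 (T/C, transition), 35 (A/T, transversion), 36 (A/C, transversion), 39 (G/C, transversion), 41 (A/G, transition).
Of the 8 differences, 5 transitions and 3 transversions, so the answer is 3.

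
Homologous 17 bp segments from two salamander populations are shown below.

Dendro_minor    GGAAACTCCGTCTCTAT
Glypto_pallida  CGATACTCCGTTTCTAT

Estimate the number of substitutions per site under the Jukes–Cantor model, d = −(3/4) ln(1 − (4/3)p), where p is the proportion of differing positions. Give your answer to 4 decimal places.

Differing sites — 1:G/C; 4:A/T; 12:C/T.
p = 3/17 = 0.176471.
d = −0.75 · ln(1 − (4/3)·0.176471) = −0.75 · ln(0.764705) = −0.75 · (-0.268265) = 0.2012.

0.2012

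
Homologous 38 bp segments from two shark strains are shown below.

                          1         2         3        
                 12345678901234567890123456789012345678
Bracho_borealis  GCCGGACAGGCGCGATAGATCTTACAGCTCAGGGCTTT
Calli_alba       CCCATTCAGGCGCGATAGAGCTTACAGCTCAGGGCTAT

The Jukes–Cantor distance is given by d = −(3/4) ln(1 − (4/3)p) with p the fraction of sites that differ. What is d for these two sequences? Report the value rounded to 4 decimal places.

Mismatches occur at site 1 (G/C), site 4 (G/A), site 5 (G/T), site 6 (A/T), site 20 (T/G), site 37 (T/A).
p = 6/38 = 0.157895.
d = −0.75 · ln(1 − (4/3)·0.157895) = −0.75 · ln(0.789473) = −0.75 · (-0.236390) = 0.1773.

0.1773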